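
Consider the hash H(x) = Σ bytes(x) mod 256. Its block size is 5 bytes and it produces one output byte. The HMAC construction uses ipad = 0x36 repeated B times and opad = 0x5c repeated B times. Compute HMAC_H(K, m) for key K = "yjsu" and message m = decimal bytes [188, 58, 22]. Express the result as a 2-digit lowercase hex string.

84

Key "yjsu" = 79 6a 73 75 is 4 bytes ≤ B = 5; zero-pad to 5 bytes: K' = 79 6a 73 75 00.
K' ⊕ ipad = 4f 5c 45 43 36.  K' ⊕ opad = 25 36 2f 29 5c.
Inner input = (K'⊕ipad) ∥ m = 4f 5c 45 43 36 ∥ bc 3a 16.
Inner hash: sum = 79+92+69+67+54+188+58+22 = 629; mod 256 = 117 → 75.
Outer input = (K'⊕opad) ∥ inner = 25 36 2f 29 5c ∥ 75.
Outer hash (tag): sum = 37+54+47+41+92+117 = 388; mod 256 = 132 → 84.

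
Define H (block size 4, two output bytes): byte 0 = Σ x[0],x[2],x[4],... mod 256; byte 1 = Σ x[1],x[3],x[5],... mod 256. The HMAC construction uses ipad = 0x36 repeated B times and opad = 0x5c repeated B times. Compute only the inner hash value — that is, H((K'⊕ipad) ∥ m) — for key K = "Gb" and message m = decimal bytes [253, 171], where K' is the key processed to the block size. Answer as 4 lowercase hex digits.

Key "Gb" = 47 62 is 2 bytes ≤ B = 4; zero-pad to 4 bytes: K' = 47 62 00 00.
K' ⊕ ipad = 71 54 36 36.
Inner input = 71 54 36 36 ∥ fd ab.
Inner hash: even-index sum = 420 mod 256 = 164; odd-index sum = 309 mod 256 = 53 → a4 35.

a435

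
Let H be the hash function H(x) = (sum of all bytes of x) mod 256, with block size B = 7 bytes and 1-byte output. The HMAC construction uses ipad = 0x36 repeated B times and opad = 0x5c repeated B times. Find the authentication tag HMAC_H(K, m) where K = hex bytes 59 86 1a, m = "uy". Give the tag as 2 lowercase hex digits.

a6

Key hex bytes 59 86 1a is 3 bytes ≤ B = 7; zero-pad to 7 bytes: K' = 59 86 1a 00 00 00 00.
K' ⊕ ipad = 6f b0 2c 36 36 36 36.  K' ⊕ opad = 05 da 46 5c 5c 5c 5c.
Inner input = (K'⊕ipad) ∥ m = 6f b0 2c 36 36 36 36 ∥ 75 79.
Inner hash: sum = 111+176+44+54+54+54+54+117+121 = 785; mod 256 = 17 → 11.
Outer input = (K'⊕opad) ∥ inner = 05 da 46 5c 5c 5c 5c ∥ 11.
Outer hash (tag): sum = 5+218+70+92+92+92+92+17 = 678; mod 256 = 166 → a6.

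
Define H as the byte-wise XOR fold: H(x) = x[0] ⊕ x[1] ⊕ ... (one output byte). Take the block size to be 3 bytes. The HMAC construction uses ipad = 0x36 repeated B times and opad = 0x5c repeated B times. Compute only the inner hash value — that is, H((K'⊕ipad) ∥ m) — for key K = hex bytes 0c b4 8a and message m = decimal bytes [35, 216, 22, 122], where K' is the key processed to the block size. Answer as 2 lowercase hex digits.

93

Key hex bytes 0c b4 8a is exactly B = 3 bytes: K' = 0c b4 8a.
K' ⊕ ipad = 3a 82 bc.
Inner input = 3a 82 bc ∥ 23 d8 16 7a.
Inner hash: XOR 3a⊕82⊕bc⊕23⊕d8⊕16⊕7a = 93.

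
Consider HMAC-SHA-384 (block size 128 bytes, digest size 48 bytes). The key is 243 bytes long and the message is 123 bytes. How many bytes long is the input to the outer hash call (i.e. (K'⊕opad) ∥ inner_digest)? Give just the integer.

Key is 243 > 128 bytes, so it is hashed to 48 bytes then zero-padded to 128: |K'| = 128.
Outer input = (K'⊕opad) ∥ H(inner) → 128 + 48 = 176 bytes.

176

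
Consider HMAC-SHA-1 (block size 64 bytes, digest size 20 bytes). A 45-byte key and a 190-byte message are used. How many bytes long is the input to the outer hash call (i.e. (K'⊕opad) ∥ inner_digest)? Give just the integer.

84

Key is 45 ≤ 64 bytes, zero-padded: |K'| = 64.
Outer input = (K'⊕opad) ∥ H(inner) → 64 + 20 = 84 bytes.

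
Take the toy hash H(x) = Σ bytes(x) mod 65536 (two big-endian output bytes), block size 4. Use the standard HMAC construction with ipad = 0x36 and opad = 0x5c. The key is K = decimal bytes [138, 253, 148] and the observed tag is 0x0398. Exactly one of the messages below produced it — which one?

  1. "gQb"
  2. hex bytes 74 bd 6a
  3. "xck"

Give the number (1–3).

2

Key decimal bytes [138, 253, 148] = 8a fd 94 is 3 bytes ≤ B = 4; zero-pad to 4 bytes: K' = 8a fd 94 00.
K' ⊕ ipad = bc cb a2 36; K' ⊕ opad = d6 a1 c8 5c.
m1: inner = H(bc cb a2 36 67 51 62) = 03 79; tag = H(d6 a1 c8 5c 03 79) = 0317
m2: inner = H(bc cb a2 36 74 bd 6a) = 03 fa; tag = H(d6 a1 c8 5c 03 fa) = 0398 ← matches
m3: inner = H(bc cb a2 36 78 63 6b) = 03 a5; tag = H(d6 a1 c8 5c 03 a5) = 0343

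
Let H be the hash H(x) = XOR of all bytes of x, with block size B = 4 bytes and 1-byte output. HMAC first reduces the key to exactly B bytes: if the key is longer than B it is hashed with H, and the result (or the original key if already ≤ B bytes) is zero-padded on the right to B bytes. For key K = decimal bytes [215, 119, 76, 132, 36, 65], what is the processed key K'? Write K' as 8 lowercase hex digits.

0d000000

|K| = 6 > B = 4, so first hash the key.
H(K): XOR d7⊕77⊕4c⊕84⊕24⊕41 = 0d.
Zero-pad H(K) = 0d to 4 bytes: K' = 0d 00 00 00.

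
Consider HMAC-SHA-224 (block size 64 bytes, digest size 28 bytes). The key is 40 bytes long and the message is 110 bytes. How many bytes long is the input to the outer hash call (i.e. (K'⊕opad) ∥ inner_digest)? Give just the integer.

92

Key is 40 ≤ 64 bytes, zero-padded: |K'| = 64.
Outer input = (K'⊕opad) ∥ H(inner) → 64 + 28 = 92 bytes.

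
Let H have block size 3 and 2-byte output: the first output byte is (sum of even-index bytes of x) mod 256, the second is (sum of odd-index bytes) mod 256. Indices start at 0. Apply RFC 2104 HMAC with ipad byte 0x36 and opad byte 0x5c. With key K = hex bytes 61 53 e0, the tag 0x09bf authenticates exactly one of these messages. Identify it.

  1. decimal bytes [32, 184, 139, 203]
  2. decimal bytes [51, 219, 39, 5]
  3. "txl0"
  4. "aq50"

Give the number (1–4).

1

Key hex bytes 61 53 e0 is exactly B = 3 bytes: K' = 61 53 e0.
K' ⊕ ipad = 57 65 d6; K' ⊕ opad = 3d 0f bc.
m1: inner = H(57 65 d6 20 b8 8b cb) = b0 10; tag = H(3d 0f bc b0 10) = 09bf ← matches
m2: inner = H(57 65 d6 33 db 27 05) = 0d bf; tag = H(3d 0f bc 0d bf) = b81c
m3: inner = H(57 65 d6 74 78 6c 30) = d5 45; tag = H(3d 0f bc d5 45) = 3ee4
m4: inner = H(57 65 d6 61 71 35 30) = ce fb; tag = H(3d 0f bc ce fb) = f4dd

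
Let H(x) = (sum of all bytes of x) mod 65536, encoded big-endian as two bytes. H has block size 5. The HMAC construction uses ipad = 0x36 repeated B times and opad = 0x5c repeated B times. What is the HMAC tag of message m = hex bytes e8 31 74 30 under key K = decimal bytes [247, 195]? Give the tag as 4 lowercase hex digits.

0277

Key decimal bytes [247, 195] = f7 c3 is 2 bytes ≤ B = 5; zero-pad to 5 bytes: K' = f7 c3 00 00 00.
K' ⊕ ipad = c1 f5 36 36 36.  K' ⊕ opad = ab 9f 5c 5c 5c.
Inner input = (K'⊕ipad) ∥ m = c1 f5 36 36 36 ∥ e8 31 74 30.
Inner hash: sum = 193+245+54+54+54+232+49+116+48 = 1045 → 04 15.
Outer input = (K'⊕opad) ∥ inner = ab 9f 5c 5c 5c ∥ 04 15.
Outer hash (tag): sum = 171+159+92+92+92+4+21 = 631 → 02 77.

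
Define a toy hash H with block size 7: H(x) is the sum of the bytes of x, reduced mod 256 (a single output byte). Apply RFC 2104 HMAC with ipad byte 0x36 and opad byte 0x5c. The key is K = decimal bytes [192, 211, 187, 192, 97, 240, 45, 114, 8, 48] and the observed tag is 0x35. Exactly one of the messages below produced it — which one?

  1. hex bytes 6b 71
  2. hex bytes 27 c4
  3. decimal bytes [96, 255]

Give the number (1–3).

Key decimal bytes [192, 211, 187, 192, 97, 240, 45, 114, 8, 48] = c0 d3 bb c0 61 f0 2d 72 08 30 is 10 bytes > B = 7, so hash it first: H(key) = 36, then zero-pad to 7 bytes: K' = 36 00 00 00 00 00 00.
K' ⊕ ipad = 00 36 36 36 36 36 36; K' ⊕ opad = 6a 5c 5c 5c 5c 5c 5c.
m1: inner = H(00 36 36 36 36 36 36 6b 71) = 20; tag = H(6a 5c 5c 5c 5c 5c 5c 20) = b2
m2: inner = H(00 36 36 36 36 36 36 27 c4) = 2f; tag = H(6a 5c 5c 5c 5c 5c 5c 2f) = c1
m3: inner = H(00 36 36 36 36 36 36 60 ff) = a3; tag = H(6a 5c 5c 5c 5c 5c 5c a3) = 35 ← matches

3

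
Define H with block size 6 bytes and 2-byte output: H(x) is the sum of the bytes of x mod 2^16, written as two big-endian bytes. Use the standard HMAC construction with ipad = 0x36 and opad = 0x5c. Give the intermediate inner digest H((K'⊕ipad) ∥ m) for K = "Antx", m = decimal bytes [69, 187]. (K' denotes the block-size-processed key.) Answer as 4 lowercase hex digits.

02cb

Key "Antx" = 41 6e 74 78 is 4 bytes ≤ B = 6; zero-pad to 6 bytes: K' = 41 6e 74 78 00 00.
K' ⊕ ipad = 77 58 42 4e 36 36.
Inner input = 77 58 42 4e 36 36 ∥ 45 bb.
Inner hash: sum = 119+88+66+78+54+54+69+187 = 715 → 02 cb.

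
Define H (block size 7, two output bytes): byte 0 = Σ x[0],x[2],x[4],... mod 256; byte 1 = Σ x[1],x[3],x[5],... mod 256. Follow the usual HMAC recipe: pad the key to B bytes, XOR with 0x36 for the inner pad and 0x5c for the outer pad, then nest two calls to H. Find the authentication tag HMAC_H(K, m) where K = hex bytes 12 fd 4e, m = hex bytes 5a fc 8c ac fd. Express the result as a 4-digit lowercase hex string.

Key hex bytes 12 fd 4e is 3 bytes ≤ B = 7; zero-pad to 7 bytes: K' = 12 fd 4e 00 00 00 00.
K' ⊕ ipad = 24 cb 78 36 36 36 36.  K' ⊕ opad = 4e a1 12 5c 5c 5c 5c.
Inner input = (K'⊕ipad) ∥ m = 24 cb 78 36 36 36 36 ∥ 5a fc 8c ac fd.
Inner hash: even-index sum = 688 mod 256 = 176; odd-index sum = 794 mod 256 = 26 → b0 1a.
Outer input = (K'⊕opad) ∥ inner = 4e a1 12 5c 5c 5c 5c ∥ b0 1a.
Outer hash (tag): even-index sum = 306 mod 256 = 50; odd-index sum = 521 mod 256 = 9 → 32 09.

3209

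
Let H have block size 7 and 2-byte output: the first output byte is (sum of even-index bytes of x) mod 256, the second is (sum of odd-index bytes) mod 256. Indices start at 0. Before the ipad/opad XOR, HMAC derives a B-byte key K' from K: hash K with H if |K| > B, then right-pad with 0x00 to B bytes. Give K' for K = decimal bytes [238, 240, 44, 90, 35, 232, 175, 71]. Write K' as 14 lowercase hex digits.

ec790000000000

|K| = 8 > B = 7, so first hash the key.
H(K): even-index sum = 492 mod 256 = 236; odd-index sum = 633 mod 256 = 121 → ec 79.
Zero-pad H(K) = ec 79 to 7 bytes: K' = ec 79 00 00 00 00 00.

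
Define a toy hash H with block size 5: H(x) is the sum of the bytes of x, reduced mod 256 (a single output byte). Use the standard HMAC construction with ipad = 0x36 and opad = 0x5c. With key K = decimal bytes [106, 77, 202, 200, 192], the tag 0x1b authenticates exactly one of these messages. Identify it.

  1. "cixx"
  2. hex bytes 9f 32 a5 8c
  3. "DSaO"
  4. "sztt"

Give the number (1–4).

Key decimal bytes [106, 77, 202, 200, 192] = 6a 4d ca c8 c0 is exactly B = 5 bytes: K' = 6a 4d ca c8 c0.
K' ⊕ ipad = 5c 7b fc fe f6; K' ⊕ opad = 36 11 96 94 9c.
m1: inner = H(5c 7b fc fe f6 63 69 78 78) = 83; tag = H(36 11 96 94 9c 83) = 90
m2: inner = H(5c 7b fc fe f6 9f 32 a5 8c) = c9; tag = H(36 11 96 94 9c c9) = d6
m3: inner = H(5c 7b fc fe f6 44 53 61 4f) = 0e; tag = H(36 11 96 94 9c 0e) = 1b ← matches
m4: inner = H(5c 7b fc fe f6 73 7a 74 74) = 9c; tag = H(36 11 96 94 9c 9c) = a9

3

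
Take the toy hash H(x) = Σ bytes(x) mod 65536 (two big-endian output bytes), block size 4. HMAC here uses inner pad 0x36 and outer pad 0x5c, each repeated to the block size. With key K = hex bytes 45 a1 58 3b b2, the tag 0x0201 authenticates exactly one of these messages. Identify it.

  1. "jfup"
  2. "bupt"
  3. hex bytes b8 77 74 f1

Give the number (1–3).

1

Key hex bytes 45 a1 58 3b b2 is 5 bytes > B = 4, so hash it first: H(key) = 02 2b, then zero-pad to 4 bytes: K' = 02 2b 00 00.
K' ⊕ ipad = 34 1d 36 36; K' ⊕ opad = 5e 77 5c 5c.
m1: inner = H(34 1d 36 36 6a 66 75 70) = 02 72; tag = H(5e 77 5c 5c 02 72) = 0201 ← matches
m2: inner = H(34 1d 36 36 62 75 70 74) = 02 78; tag = H(5e 77 5c 5c 02 78) = 0207
m3: inner = H(34 1d 36 36 b8 77 74 f1) = 03 51; tag = H(5e 77 5c 5c 03 51) = 01e1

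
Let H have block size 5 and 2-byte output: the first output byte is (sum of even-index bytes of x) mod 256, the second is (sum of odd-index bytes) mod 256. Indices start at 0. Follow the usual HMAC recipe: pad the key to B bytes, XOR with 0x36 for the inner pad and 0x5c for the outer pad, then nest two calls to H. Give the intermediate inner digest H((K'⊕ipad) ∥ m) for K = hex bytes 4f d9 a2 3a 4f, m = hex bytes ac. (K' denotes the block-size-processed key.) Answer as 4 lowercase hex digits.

86a7

Key hex bytes 4f d9 a2 3a 4f is exactly B = 5 bytes: K' = 4f d9 a2 3a 4f.
K' ⊕ ipad = 79 ef 94 0c 79.
Inner input = 79 ef 94 0c 79 ∥ ac.
Inner hash: even-index sum = 390 mod 256 = 134; odd-index sum = 423 mod 256 = 167 → 86 a7.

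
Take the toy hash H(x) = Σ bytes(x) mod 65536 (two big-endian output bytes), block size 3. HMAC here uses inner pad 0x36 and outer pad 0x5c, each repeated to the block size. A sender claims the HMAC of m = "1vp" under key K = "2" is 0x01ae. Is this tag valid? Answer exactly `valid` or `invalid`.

valid

Key "2" = 32 is 1 byte ≤ B = 3; zero-pad to 3 bytes: K' = 32 00 00.
K' ⊕ ipad = 04 36 36; K' ⊕ opad = 6e 5c 5c.
Inner hash: sum = 4+54+54+49+118+112 = 391 → 01 87.
Outer hash (recomputed tag): sum = 110+92+92+1+135 = 430 → 01 ae.
Recomputed tag = 01ae; claimed = 01ae → match.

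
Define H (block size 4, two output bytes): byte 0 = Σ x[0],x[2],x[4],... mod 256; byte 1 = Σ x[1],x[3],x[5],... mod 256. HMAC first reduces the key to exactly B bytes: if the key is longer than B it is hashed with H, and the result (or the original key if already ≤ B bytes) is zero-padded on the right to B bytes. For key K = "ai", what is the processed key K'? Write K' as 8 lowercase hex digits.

Key "ai" = 61 69 is 2 bytes ≤ B = 4; zero-pad to 4 bytes: K' = 61 69 00 00.

61690000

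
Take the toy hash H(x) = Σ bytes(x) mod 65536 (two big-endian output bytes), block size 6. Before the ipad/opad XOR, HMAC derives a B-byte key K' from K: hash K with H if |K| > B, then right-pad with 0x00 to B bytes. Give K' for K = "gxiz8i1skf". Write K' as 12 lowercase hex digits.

03d800000000

|K| = 10 > B = 6, so first hash the key.
H(K): sum = 103+120+105+122+56+105+49+115+107+102 = 984 → 03 d8.
Zero-pad H(K) = 03 d8 to 6 bytes: K' = 03 d8 00 00 00 00.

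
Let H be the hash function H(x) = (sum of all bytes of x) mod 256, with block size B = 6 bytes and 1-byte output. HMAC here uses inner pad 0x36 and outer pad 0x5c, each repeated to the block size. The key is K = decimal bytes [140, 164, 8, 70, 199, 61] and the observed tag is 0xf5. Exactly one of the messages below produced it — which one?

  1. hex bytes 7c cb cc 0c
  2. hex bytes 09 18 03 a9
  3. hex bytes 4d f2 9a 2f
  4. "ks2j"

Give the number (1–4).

Key decimal bytes [140, 164, 8, 70, 199, 61] = 8c a4 08 46 c7 3d is exactly B = 6 bytes: K' = 8c a4 08 46 c7 3d.
K' ⊕ ipad = ba 92 3e 70 f1 0b; K' ⊕ opad = d0 f8 54 1a 9b 61.
m1: inner = H(ba 92 3e 70 f1 0b 7c cb cc 0c) = 15; tag = H(d0 f8 54 1a 9b 61 15) = 47
m2: inner = H(ba 92 3e 70 f1 0b 09 18 03 a9) = c3; tag = H(d0 f8 54 1a 9b 61 c3) = f5 ← matches
m3: inner = H(ba 92 3e 70 f1 0b 4d f2 9a 2f) = fe; tag = H(d0 f8 54 1a 9b 61 fe) = 30
m4: inner = H(ba 92 3e 70 f1 0b 6b 73 32 6a) = 70; tag = H(d0 f8 54 1a 9b 61 70) = a2

2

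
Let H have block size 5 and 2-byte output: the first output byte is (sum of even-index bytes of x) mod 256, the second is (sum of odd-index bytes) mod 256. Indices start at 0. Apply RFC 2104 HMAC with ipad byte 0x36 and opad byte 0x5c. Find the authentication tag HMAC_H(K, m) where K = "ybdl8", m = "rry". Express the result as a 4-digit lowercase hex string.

Key "ybdl8" = 79 62 64 6c 38 is exactly B = 5 bytes: K' = 79 62 64 6c 38.
K' ⊕ ipad = 4f 54 52 5a 0e.  K' ⊕ opad = 25 3e 38 30 64.
Inner input = (K'⊕ipad) ∥ m = 4f 54 52 5a 0e ∥ 72 72 79.
Inner hash: even-index sum = 289 mod 256 = 33; odd-index sum = 409 mod 256 = 153 → 21 99.
Outer input = (K'⊕opad) ∥ inner = 25 3e 38 30 64 ∥ 21 99.
Outer hash (tag): even-index sum = 346 mod 256 = 90; odd-index sum = 143 mod 256 = 143 → 5a 8f.

5a8f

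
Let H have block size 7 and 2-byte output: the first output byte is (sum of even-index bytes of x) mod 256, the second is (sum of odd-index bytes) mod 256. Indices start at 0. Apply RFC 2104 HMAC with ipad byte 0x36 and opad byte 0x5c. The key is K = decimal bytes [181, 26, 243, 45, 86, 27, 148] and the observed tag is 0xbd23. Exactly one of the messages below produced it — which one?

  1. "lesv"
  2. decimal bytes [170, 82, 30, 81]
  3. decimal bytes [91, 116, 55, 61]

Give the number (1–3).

Key decimal bytes [181, 26, 243, 45, 86, 27, 148] = b5 1a f3 2d 56 1b 94 is exactly B = 7 bytes: K' = b5 1a f3 2d 56 1b 94.
K' ⊕ ipad = 83 2c c5 1b 60 2d a2; K' ⊕ opad = e9 46 af 71 0a 47 c8.
m1: inner = H(83 2c c5 1b 60 2d a2 6c 65 73 76) = 25 53; tag = H(e9 46 af 71 0a 47 c8 25 53) = bd23 ← matches
m2: inner = H(83 2c c5 1b 60 2d a2 aa 52 1e 51) = ed 3c; tag = H(e9 46 af 71 0a 47 c8 ed 3c) = a6eb
m3: inner = H(83 2c c5 1b 60 2d a2 5b 74 37 3d) = fb 06; tag = H(e9 46 af 71 0a 47 c8 fb 06) = 70f9

1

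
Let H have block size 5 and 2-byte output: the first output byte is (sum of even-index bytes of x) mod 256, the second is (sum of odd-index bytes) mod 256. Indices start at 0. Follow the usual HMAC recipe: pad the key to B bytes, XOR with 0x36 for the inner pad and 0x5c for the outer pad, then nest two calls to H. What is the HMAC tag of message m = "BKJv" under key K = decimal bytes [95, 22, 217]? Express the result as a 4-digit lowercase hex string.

Key decimal bytes [95, 22, 217] = 5f 16 d9 is 3 bytes ≤ B = 5; zero-pad to 5 bytes: K' = 5f 16 d9 00 00.
K' ⊕ ipad = 69 20 ef 36 36.  K' ⊕ opad = 03 4a 85 5c 5c.
Inner input = (K'⊕ipad) ∥ m = 69 20 ef 36 36 ∥ 42 4b 4a 76.
Inner hash: even-index sum = 591 mod 256 = 79; odd-index sum = 226 mod 256 = 226 → 4f e2.
Outer input = (K'⊕opad) ∥ inner = 03 4a 85 5c 5c ∥ 4f e2.
Outer hash (tag): even-index sum = 454 mod 256 = 198; odd-index sum = 245 mod 256 = 245 → c6 f5.

c6f5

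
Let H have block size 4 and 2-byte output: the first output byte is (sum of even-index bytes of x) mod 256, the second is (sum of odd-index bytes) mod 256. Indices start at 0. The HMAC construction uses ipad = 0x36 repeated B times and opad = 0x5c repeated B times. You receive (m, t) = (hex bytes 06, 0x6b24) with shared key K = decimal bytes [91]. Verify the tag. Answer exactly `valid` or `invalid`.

Key decimal bytes [91] = 5b is 1 byte ≤ B = 4; zero-pad to 4 bytes: K' = 5b 00 00 00.
K' ⊕ ipad = 6d 36 36 36; K' ⊕ opad = 07 5c 5c 5c.
Inner hash: even-index sum = 169 mod 256 = 169; odd-index sum = 108 mod 256 = 108 → a9 6c.
Outer hash (recomputed tag): even-index sum = 268 mod 256 = 12; odd-index sum = 292 mod 256 = 36 → 0c 24.
Recomputed tag = 0c24; claimed = 6b24 → mismatch.

invalid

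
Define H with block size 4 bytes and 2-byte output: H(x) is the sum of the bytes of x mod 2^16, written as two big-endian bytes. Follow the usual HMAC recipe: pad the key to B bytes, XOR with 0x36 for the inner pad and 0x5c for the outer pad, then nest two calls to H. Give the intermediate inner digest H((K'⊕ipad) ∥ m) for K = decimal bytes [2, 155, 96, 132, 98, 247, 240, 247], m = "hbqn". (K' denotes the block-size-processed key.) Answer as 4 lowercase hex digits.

033e

Key decimal bytes [2, 155, 96, 132, 98, 247, 240, 247] = 02 9b 60 84 62 f7 f0 f7 is 8 bytes > B = 4, so hash it first: H(key) = 04 c1, then zero-pad to 4 bytes: K' = 04 c1 00 00.
K' ⊕ ipad = 32 f7 36 36.
Inner input = 32 f7 36 36 ∥ 68 62 71 6e.
Inner hash: sum = 50+247+54+54+104+98+113+110 = 830 → 03 3e.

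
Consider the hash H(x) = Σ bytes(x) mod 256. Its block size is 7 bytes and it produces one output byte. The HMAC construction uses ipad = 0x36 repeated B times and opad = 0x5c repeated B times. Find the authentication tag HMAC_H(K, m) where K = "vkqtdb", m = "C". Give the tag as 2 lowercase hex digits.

Key "vkqtdb" = 76 6b 71 74 64 62 is 6 bytes ≤ B = 7; zero-pad to 7 bytes: K' = 76 6b 71 74 64 62 00.
K' ⊕ ipad = 40 5d 47 42 52 54 36.  K' ⊕ opad = 2a 37 2d 28 38 3e 5c.
Inner input = (K'⊕ipad) ∥ m = 40 5d 47 42 52 54 36 ∥ 43.
Inner hash: sum = 64+93+71+66+82+84+54+67 = 581; mod 256 = 69 → 45.
Outer input = (K'⊕opad) ∥ inner = 2a 37 2d 28 38 3e 5c ∥ 45.
Outer hash (tag): sum = 42+55+45+40+56+62+92+69 = 461; mod 256 = 205 → cd.

cd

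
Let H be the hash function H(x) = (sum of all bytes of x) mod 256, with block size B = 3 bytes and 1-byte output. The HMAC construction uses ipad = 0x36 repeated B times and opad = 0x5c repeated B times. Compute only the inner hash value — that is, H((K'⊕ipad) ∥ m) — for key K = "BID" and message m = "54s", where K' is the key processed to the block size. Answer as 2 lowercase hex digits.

Key "BID" = 42 49 44 is exactly B = 3 bytes: K' = 42 49 44.
K' ⊕ ipad = 74 7f 72.
Inner input = 74 7f 72 ∥ 35 34 73.
Inner hash: sum = 116+127+114+53+52+115 = 577; mod 256 = 65 → 41.

41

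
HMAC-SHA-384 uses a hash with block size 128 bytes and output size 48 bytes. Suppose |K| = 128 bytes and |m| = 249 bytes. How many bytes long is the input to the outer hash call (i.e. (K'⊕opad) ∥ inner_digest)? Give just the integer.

Key is 128 ≤ 128 bytes, zero-padded: |K'| = 128.
Outer input = (K'⊕opad) ∥ H(inner) → 128 + 48 = 176 bytes.

176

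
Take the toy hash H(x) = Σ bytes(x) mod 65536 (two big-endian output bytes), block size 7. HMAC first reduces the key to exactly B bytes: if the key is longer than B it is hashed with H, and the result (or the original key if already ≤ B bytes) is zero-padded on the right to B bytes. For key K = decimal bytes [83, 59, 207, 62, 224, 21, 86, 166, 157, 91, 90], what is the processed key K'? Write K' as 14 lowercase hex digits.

|K| = 11 > B = 7, so first hash the key.
H(K): sum = 83+59+207+62+224+21+86+166+157+91+90 = 1246 → 04 de.
Zero-pad H(K) = 04 de to 7 bytes: K' = 04 de 00 00 00 00 00.

04de0000000000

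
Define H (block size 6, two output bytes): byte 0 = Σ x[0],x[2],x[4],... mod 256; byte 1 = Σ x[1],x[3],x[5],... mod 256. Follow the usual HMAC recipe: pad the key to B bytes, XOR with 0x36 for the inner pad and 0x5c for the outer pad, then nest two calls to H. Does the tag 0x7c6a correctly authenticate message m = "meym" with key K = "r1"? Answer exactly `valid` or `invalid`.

Key "r1" = 72 31 is 2 bytes ≤ B = 6; zero-pad to 6 bytes: K' = 72 31 00 00 00 00.
K' ⊕ ipad = 44 07 36 36 36 36; K' ⊕ opad = 2e 6d 5c 5c 5c 5c.
Inner hash: even-index sum = 406 mod 256 = 150; odd-index sum = 325 mod 256 = 69 → 96 45.
Outer hash (recomputed tag): even-index sum = 380 mod 256 = 124; odd-index sum = 362 mod 256 = 106 → 7c 6a.
Recomputed tag = 7c6a; claimed = 7c6a → match.

valid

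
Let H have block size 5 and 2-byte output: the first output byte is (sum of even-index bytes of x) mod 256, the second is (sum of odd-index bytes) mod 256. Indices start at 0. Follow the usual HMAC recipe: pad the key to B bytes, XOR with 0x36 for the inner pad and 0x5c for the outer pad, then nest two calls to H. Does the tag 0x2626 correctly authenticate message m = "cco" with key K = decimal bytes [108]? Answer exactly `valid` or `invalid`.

Key decimal bytes [108] = 6c is 1 byte ≤ B = 5; zero-pad to 5 bytes: K' = 6c 00 00 00 00.
K' ⊕ ipad = 5a 36 36 36 36; K' ⊕ opad = 30 5c 5c 5c 5c.
Inner hash: even-index sum = 297 mod 256 = 41; odd-index sum = 318 mod 256 = 62 → 29 3e.
Outer hash (recomputed tag): even-index sum = 294 mod 256 = 38; odd-index sum = 225 mod 256 = 225 → 26 e1.
Recomputed tag = 26e1; claimed = 2626 → mismatch.

invalid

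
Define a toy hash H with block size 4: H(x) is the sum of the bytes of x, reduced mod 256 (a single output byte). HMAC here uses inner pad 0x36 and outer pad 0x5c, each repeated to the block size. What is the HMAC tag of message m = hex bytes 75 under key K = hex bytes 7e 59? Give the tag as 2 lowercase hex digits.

Key hex bytes 7e 59 is 2 bytes ≤ B = 4; zero-pad to 4 bytes: K' = 7e 59 00 00.
K' ⊕ ipad = 48 6f 36 36.  K' ⊕ opad = 22 05 5c 5c.
Inner input = (K'⊕ipad) ∥ m = 48 6f 36 36 ∥ 75.
Inner hash: sum = 72+111+54+54+117 = 408; mod 256 = 152 → 98.
Outer input = (K'⊕opad) ∥ inner = 22 05 5c 5c ∥ 98.
Outer hash (tag): sum = 34+5+92+92+152 = 375; mod 256 = 119 → 77.

77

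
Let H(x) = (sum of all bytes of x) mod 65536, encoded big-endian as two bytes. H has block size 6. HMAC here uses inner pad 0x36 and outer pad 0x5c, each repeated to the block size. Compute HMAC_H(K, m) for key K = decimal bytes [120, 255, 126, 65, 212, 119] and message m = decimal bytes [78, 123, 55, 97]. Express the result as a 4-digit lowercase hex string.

Key decimal bytes [120, 255, 126, 65, 212, 119] = 78 ff 7e 41 d4 77 is exactly B = 6 bytes: K' = 78 ff 7e 41 d4 77.
K' ⊕ ipad = 4e c9 48 77 e2 41.  K' ⊕ opad = 24 a3 22 1d 88 2b.
Inner input = (K'⊕ipad) ∥ m = 4e c9 48 77 e2 41 ∥ 4e 7b 37 61.
Inner hash: sum = 78+201+72+119+226+65+78+123+55+97 = 1114 → 04 5a.
Outer input = (K'⊕opad) ∥ inner = 24 a3 22 1d 88 2b ∥ 04 5a.
Outer hash (tag): sum = 36+163+34+29+136+43+4+90 = 535 → 02 17.

0217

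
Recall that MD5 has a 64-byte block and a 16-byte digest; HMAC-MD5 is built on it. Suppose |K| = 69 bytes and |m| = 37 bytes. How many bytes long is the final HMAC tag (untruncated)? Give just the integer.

The tag is one MD5 digest: 16 bytes.

16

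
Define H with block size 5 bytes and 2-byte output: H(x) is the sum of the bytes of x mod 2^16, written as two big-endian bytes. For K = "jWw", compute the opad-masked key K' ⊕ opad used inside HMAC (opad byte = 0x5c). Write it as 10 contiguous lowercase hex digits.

360b2b5c5c

Key "jWw" = 6a 57 77 is 3 bytes ≤ B = 5; zero-pad to 5 bytes: K' = 6a 57 77 00 00.
XOR each byte with 0x5c: 6a⊕5c=36, 57⊕5c=0b, 77⊕5c=2b, 00⊕5c=5c, 00⊕5c=5c.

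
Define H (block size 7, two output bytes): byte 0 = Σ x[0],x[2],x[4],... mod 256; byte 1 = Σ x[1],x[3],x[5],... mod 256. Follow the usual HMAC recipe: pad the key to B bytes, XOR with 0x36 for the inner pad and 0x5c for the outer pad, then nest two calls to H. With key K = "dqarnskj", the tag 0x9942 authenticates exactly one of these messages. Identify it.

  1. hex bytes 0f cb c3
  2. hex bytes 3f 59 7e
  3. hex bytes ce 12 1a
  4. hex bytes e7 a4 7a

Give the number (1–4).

4

Key "dqarnskj" = 64 71 61 72 6e 73 6b 6a is 8 bytes > B = 7, so hash it first: H(key) = 9e c0, then zero-pad to 7 bytes: K' = 9e c0 00 00 00 00 00.
K' ⊕ ipad = a8 f6 36 36 36 36 36; K' ⊕ opad = c2 9c 5c 5c 5c 5c 5c.
m1: inner = H(a8 f6 36 36 36 36 36 0f cb c3) = 15 34; tag = H(c2 9c 5c 5c 5c 5c 5c 15 34) = 0a69
m2: inner = H(a8 f6 36 36 36 36 36 3f 59 7e) = a3 1f; tag = H(c2 9c 5c 5c 5c 5c 5c a3 1f) = f5f7
m3: inner = H(a8 f6 36 36 36 36 36 ce 12 1a) = 5c 4a; tag = H(c2 9c 5c 5c 5c 5c 5c 5c 4a) = 20b0
m4: inner = H(a8 f6 36 36 36 36 36 e7 a4 7a) = ee c3; tag = H(c2 9c 5c 5c 5c 5c 5c ee c3) = 9942 ← matches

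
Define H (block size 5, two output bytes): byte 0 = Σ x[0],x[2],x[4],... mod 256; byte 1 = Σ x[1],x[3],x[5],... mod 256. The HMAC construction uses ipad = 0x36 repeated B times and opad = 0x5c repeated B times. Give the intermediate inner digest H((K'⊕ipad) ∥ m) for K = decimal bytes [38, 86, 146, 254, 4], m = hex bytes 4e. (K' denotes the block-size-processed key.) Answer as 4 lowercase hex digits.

Key decimal bytes [38, 86, 146, 254, 4] = 26 56 92 fe 04 is exactly B = 5 bytes: K' = 26 56 92 fe 04.
K' ⊕ ipad = 10 60 a4 c8 32.
Inner input = 10 60 a4 c8 32 ∥ 4e.
Inner hash: even-index sum = 230 mod 256 = 230; odd-index sum = 374 mod 256 = 118 → e6 76.

e676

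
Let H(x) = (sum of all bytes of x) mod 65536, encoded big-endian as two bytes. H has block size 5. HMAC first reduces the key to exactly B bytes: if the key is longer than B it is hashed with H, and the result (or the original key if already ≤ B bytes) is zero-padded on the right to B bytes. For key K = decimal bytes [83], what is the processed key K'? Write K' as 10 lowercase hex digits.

Key decimal bytes [83] = 53 is 1 byte ≤ B = 5; zero-pad to 5 bytes: K' = 53 00 00 00 00.

5300000000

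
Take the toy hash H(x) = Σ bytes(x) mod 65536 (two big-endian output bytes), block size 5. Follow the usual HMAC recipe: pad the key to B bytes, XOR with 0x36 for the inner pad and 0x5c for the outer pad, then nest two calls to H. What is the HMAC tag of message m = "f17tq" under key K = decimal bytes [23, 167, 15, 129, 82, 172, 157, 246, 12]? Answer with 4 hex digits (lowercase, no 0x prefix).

Key decimal bytes [23, 167, 15, 129, 82, 172, 157, 246, 12] = 17 a7 0f 81 52 ac 9d f6 0c is 9 bytes > B = 5, so hash it first: H(key) = 03 eb, then zero-pad to 5 bytes: K' = 03 eb 00 00 00.
K' ⊕ ipad = 35 dd 36 36 36.  K' ⊕ opad = 5f b7 5c 5c 5c.
Inner input = (K'⊕ipad) ∥ m = 35 dd 36 36 36 ∥ 66 31 37 74 71.
Inner hash: sum = 53+221+54+54+54+102+49+55+116+113 = 871 → 03 67.
Outer input = (K'⊕opad) ∥ inner = 5f b7 5c 5c 5c ∥ 03 67.
Outer hash (tag): sum = 95+183+92+92+92+3+103 = 660 → 02 94.

0294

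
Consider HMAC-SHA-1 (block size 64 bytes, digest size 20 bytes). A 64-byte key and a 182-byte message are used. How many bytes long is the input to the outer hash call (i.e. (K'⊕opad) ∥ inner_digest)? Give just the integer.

84

Key is 64 ≤ 64 bytes, zero-padded: |K'| = 64.
Outer input = (K'⊕opad) ∥ H(inner) → 64 + 20 = 84 bytes.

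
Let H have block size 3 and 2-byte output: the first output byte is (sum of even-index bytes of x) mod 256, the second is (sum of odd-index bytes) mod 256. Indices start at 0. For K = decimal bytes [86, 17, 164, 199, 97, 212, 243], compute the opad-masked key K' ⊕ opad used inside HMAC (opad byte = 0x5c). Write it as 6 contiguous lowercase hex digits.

Key decimal bytes [86, 17, 164, 199, 97, 212, 243] = 56 11 a4 c7 61 d4 f3 is 7 bytes > B = 3, so hash it first: H(key) = 4e ac, then zero-pad to 3 bytes: K' = 4e ac 00.
XOR each byte with 0x5c: 4e⊕5c=12, ac⊕5c=f0, 00⊕5c=5c.

12f05c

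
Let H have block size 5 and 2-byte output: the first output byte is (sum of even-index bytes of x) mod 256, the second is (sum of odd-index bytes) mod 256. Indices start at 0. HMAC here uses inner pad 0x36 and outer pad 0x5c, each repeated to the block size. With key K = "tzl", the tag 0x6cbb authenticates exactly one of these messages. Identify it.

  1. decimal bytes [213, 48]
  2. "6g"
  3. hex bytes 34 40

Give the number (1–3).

Key "tzl" = 74 7a 6c is 3 bytes ≤ B = 5; zero-pad to 5 bytes: K' = 74 7a 6c 00 00.
K' ⊕ ipad = 42 4c 5a 36 36; K' ⊕ opad = 28 26 30 5c 5c.
m1: inner = H(42 4c 5a 36 36 d5 30) = 02 57; tag = H(28 26 30 5c 5c 02 57) = 0b84
m2: inner = H(42 4c 5a 36 36 36 67) = 39 b8; tag = H(28 26 30 5c 5c 39 b8) = 6cbb ← matches
m3: inner = H(42 4c 5a 36 36 34 40) = 12 b6; tag = H(28 26 30 5c 5c 12 b6) = 6a94

2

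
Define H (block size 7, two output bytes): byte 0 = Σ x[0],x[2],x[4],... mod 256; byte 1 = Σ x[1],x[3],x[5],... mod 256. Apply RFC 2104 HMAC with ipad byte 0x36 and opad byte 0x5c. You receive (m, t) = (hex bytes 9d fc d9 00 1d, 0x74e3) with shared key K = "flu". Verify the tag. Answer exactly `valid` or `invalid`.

Key "flu" = 66 6c 75 is 3 bytes ≤ B = 7; zero-pad to 7 bytes: K' = 66 6c 75 00 00 00 00.
K' ⊕ ipad = 50 5a 43 36 36 36 36; K' ⊕ opad = 3a 30 29 5c 5c 5c 5c.
Inner hash: even-index sum = 507 mod 256 = 251; odd-index sum = 601 mod 256 = 89 → fb 59.
Outer hash (recomputed tag): even-index sum = 372 mod 256 = 116; odd-index sum = 483 mod 256 = 227 → 74 e3.
Recomputed tag = 74e3; claimed = 74e3 → match.

valid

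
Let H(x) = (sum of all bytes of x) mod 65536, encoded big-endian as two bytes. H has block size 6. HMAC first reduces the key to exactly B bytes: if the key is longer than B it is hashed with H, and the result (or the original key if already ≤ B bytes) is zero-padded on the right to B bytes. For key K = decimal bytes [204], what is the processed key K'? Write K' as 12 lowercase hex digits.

cc0000000000

Key decimal bytes [204] = cc is 1 byte ≤ B = 6; zero-pad to 6 bytes: K' = cc 00 00 00 00 00.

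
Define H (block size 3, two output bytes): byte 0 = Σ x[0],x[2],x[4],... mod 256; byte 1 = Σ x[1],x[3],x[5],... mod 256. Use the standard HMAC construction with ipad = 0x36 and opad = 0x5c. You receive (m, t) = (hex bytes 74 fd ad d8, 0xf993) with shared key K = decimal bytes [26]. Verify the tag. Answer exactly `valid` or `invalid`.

Key decimal bytes [26] = 1a is 1 byte ≤ B = 3; zero-pad to 3 bytes: K' = 1a 00 00.
K' ⊕ ipad = 2c 36 36; K' ⊕ opad = 46 5c 5c.
Inner hash: even-index sum = 567 mod 256 = 55; odd-index sum = 343 mod 256 = 87 → 37 57.
Outer hash (recomputed tag): even-index sum = 249 mod 256 = 249; odd-index sum = 147 mod 256 = 147 → f9 93.
Recomputed tag = f993; claimed = f993 → match.

valid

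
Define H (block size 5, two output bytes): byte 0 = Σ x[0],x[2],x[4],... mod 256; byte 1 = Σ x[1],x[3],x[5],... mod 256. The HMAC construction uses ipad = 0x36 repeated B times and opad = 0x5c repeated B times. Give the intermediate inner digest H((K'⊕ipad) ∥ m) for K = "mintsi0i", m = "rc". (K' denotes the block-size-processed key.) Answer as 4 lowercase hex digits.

Key "mintsi0i" = 6d 69 6e 74 73 69 30 69 is 8 bytes > B = 5, so hash it first: H(key) = 7e af, then zero-pad to 5 bytes: K' = 7e af 00 00 00.
K' ⊕ ipad = 48 99 36 36 36.
Inner input = 48 99 36 36 36 ∥ 72 63.
Inner hash: even-index sum = 279 mod 256 = 23; odd-index sum = 321 mod 256 = 65 → 17 41.

1741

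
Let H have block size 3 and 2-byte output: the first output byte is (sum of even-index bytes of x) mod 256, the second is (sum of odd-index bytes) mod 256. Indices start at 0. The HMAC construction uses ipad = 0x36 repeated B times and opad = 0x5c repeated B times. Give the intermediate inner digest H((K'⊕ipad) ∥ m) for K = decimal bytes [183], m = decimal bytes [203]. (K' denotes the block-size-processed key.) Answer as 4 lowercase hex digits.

b701

Key decimal bytes [183] = b7 is 1 byte ≤ B = 3; zero-pad to 3 bytes: K' = b7 00 00.
K' ⊕ ipad = 81 36 36.
Inner input = 81 36 36 ∥ cb.
Inner hash: even-index sum = 183 mod 256 = 183; odd-index sum = 257 mod 256 = 1 → b7 01.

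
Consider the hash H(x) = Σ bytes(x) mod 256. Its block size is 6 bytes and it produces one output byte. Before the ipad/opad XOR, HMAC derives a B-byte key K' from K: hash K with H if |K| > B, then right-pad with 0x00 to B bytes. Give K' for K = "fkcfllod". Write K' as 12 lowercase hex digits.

450000000000

|K| = 8 > B = 6, so first hash the key.
H(K): sum = 102+107+99+102+108+108+111+100 = 837; mod 256 = 69 → 45.
Zero-pad H(K) = 45 to 6 bytes: K' = 45 00 00 00 00 00.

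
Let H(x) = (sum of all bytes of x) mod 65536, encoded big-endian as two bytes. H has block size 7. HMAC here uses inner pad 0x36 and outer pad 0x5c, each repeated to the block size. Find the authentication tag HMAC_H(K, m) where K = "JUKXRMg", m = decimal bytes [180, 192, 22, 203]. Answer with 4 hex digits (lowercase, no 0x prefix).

00e8

Key "JUKXRMg" = 4a 55 4b 58 52 4d 67 is exactly B = 7 bytes: K' = 4a 55 4b 58 52 4d 67.
K' ⊕ ipad = 7c 63 7d 6e 64 7b 51.  K' ⊕ opad = 16 09 17 04 0e 11 3b.
Inner input = (K'⊕ipad) ∥ m = 7c 63 7d 6e 64 7b 51 ∥ b4 c0 16 cb.
Inner hash: sum = 124+99+125+110+100+123+81+180+192+22+203 = 1359 → 05 4f.
Outer input = (K'⊕opad) ∥ inner = 16 09 17 04 0e 11 3b ∥ 05 4f.
Outer hash (tag): sum = 22+9+23+4+14+17+59+5+79 = 232 → 00 e8.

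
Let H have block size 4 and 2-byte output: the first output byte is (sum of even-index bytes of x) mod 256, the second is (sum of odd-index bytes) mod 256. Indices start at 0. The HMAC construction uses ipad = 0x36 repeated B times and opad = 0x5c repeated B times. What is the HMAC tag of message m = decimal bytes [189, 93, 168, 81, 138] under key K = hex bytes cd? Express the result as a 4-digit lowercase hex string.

Key hex bytes cd is 1 byte ≤ B = 4; zero-pad to 4 bytes: K' = cd 00 00 00.
K' ⊕ ipad = fb 36 36 36.  K' ⊕ opad = 91 5c 5c 5c.
Inner input = (K'⊕ipad) ∥ m = fb 36 36 36 ∥ bd 5d a8 51 8a.
Inner hash: even-index sum = 800 mod 256 = 32; odd-index sum = 282 mod 256 = 26 → 20 1a.
Outer input = (K'⊕opad) ∥ inner = 91 5c 5c 5c ∥ 20 1a.
Outer hash (tag): even-index sum = 269 mod 256 = 13; odd-index sum = 210 mod 256 = 210 → 0d d2.

0dd2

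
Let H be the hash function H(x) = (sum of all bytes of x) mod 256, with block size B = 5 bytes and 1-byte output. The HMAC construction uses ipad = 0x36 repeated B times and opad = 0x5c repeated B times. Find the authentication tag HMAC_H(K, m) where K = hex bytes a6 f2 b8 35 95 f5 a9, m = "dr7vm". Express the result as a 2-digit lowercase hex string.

aa

Key hex bytes a6 f2 b8 35 95 f5 a9 is 7 bytes > B = 5, so hash it first: H(key) = b8, then zero-pad to 5 bytes: K' = b8 00 00 00 00.
K' ⊕ ipad = 8e 36 36 36 36.  K' ⊕ opad = e4 5c 5c 5c 5c.
Inner input = (K'⊕ipad) ∥ m = 8e 36 36 36 36 ∥ 64 72 37 76 6d.
Inner hash: sum = 142+54+54+54+54+100+114+55+118+109 = 854; mod 256 = 86 → 56.
Outer input = (K'⊕opad) ∥ inner = e4 5c 5c 5c 5c ∥ 56.
Outer hash (tag): sum = 228+92+92+92+92+86 = 682; mod 256 = 170 → aa.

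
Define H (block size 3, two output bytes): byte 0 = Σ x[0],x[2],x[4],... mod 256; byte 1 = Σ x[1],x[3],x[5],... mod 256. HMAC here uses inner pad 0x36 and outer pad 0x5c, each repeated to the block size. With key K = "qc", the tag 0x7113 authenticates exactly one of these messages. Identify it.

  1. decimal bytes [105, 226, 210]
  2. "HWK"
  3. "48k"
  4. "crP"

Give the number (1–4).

2

Key "qc" = 71 63 is 2 bytes ≤ B = 3; zero-pad to 3 bytes: K' = 71 63 00.
K' ⊕ ipad = 47 55 36; K' ⊕ opad = 2d 3f 5c.
m1: inner = H(47 55 36 69 e2 d2) = 5f 90; tag = H(2d 3f 5c 5f 90) = 199e
m2: inner = H(47 55 36 48 57 4b) = d4 e8; tag = H(2d 3f 5c d4 e8) = 7113 ← matches
m3: inner = H(47 55 36 34 38 6b) = b5 f4; tag = H(2d 3f 5c b5 f4) = 7df4
m4: inner = H(47 55 36 63 72 50) = ef 08; tag = H(2d 3f 5c ef 08) = 912e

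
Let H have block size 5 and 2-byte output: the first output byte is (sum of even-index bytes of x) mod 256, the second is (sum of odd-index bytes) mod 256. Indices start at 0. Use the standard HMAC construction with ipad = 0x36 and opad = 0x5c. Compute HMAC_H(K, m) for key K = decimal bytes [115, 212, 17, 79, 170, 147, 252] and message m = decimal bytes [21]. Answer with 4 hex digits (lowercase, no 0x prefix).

Key decimal bytes [115, 212, 17, 79, 170, 147, 252] = 73 d4 11 4f aa 93 fc is 7 bytes > B = 5, so hash it first: H(key) = 2a b6, then zero-pad to 5 bytes: K' = 2a b6 00 00 00.
K' ⊕ ipad = 1c 80 36 36 36.  K' ⊕ opad = 76 ea 5c 5c 5c.
Inner input = (K'⊕ipad) ∥ m = 1c 80 36 36 36 ∥ 15.
Inner hash: even-index sum = 136 mod 256 = 136; odd-index sum = 203 mod 256 = 203 → 88 cb.
Outer input = (K'⊕opad) ∥ inner = 76 ea 5c 5c 5c ∥ 88 cb.
Outer hash (tag): even-index sum = 505 mod 256 = 249; odd-index sum = 462 mod 256 = 206 → f9 ce.

f9ce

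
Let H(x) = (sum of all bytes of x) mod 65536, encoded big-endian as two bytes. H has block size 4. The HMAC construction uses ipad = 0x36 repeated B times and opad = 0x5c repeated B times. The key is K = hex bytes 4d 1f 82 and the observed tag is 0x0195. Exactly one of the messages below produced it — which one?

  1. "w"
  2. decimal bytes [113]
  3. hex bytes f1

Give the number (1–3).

1

Key hex bytes 4d 1f 82 is 3 bytes ≤ B = 4; zero-pad to 4 bytes: K' = 4d 1f 82 00.
K' ⊕ ipad = 7b 29 b4 36; K' ⊕ opad = 11 43 de 5c.
m1: inner = H(7b 29 b4 36 77) = 02 05; tag = H(11 43 de 5c 02 05) = 0195 ← matches
m2: inner = H(7b 29 b4 36 71) = 01 ff; tag = H(11 43 de 5c 01 ff) = 028e
m3: inner = H(7b 29 b4 36 f1) = 02 7f; tag = H(11 43 de 5c 02 7f) = 020f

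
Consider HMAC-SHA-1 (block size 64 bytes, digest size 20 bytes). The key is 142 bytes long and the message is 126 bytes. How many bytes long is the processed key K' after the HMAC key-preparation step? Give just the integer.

64

Key is 142 > 64 bytes, so it is hashed to 20 bytes then zero-padded to 64: |K'| = 64.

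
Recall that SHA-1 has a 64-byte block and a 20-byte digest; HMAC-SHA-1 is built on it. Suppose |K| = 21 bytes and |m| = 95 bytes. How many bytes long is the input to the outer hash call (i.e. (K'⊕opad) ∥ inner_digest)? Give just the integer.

Key is 21 ≤ 64 bytes, zero-padded: |K'| = 64.
Outer input = (K'⊕opad) ∥ H(inner) → 64 + 20 = 84 bytes.

84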